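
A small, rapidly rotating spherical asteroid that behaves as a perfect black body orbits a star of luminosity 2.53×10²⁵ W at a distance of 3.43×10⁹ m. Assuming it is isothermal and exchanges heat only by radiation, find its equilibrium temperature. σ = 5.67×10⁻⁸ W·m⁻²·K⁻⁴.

First find the stellar flux at distance d: S = L/(4πd²) = 2.53×10²⁵/(4π·(3.43×10⁹)²) = 1.711×10⁵ W/m².
For an isothermal sphere, absorbed (1−a)S·πr² = emitted σ·4πr²·T⁴, so T⁴ = (1−a)S/(4σ).
T⁴ = 1.00·1.711×10⁵/(4·5.67×10⁻⁸) = 7.545×10¹¹ K⁴.

T ≈ 932 K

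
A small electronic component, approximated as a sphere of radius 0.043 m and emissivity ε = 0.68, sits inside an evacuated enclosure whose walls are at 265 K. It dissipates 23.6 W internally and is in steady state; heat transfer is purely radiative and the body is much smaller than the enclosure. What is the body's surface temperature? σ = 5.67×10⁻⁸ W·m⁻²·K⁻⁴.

For a small grey body in a large enclosure, net radiated power = εσA(T⁴ − T_w⁴).
Steady state: P = εσA(T⁴ − T_w⁴) with A = 4πr² = 0.02324 m².
T⁴ = P/(εσA) + T_w⁴ = 23.6/(0.68·5.67×10⁻⁸·0.02324) + (265)⁴
    = 2.634×10¹⁰ + 4.932×10⁹ = 3.128×10¹⁰ K⁴.

T ≈ 421 K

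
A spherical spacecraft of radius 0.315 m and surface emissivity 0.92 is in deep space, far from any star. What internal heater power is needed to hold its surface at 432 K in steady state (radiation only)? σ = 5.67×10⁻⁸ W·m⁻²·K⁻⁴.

P ≈ 2270 W

P = εσ·4πr²·T⁴.
4πr² = 1.247 m²; T⁴ = 3.483×10¹⁰ K⁴.
P = 0.92·5.67×10⁻⁸·1.247·3.483×10¹⁰.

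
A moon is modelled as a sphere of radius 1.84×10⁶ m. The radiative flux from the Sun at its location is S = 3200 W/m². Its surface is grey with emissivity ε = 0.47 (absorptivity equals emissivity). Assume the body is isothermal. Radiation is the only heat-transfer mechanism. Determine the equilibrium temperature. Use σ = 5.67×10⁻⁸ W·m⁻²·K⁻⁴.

T ≈ 345 K

At equilibrium, absorbed power = emitted power.
Absorbing cross-section = πr² = 1.064×10¹³ m²; emitting surface = 4πr² = 4.254×10¹³ m² (ratio 4).
εS·A_cross = εσ·A_surf·T⁴  ⇒  T⁴ = S/(4σ)   (ε cancels).
T⁴ = 3200/(4·5.67×10⁻⁸) = 1.411×10¹⁰ K⁴.
T = (1.411×10¹⁰)^(1/4).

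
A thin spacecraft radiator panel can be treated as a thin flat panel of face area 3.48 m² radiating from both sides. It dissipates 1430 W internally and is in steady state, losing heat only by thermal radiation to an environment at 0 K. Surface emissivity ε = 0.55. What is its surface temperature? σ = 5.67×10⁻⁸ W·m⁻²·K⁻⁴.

Steady state: internal power = radiated power, P = εσA T⁴.
Radiating area A = 2·3.48 = 6.960 m².
T⁴ = P/(εσA) = 1430/(0.55·5.67×10⁻⁸·6.960) = 6.588×10⁹ K⁴.
T = (6.588×10⁹)^(1/4).

T ≈ 285 K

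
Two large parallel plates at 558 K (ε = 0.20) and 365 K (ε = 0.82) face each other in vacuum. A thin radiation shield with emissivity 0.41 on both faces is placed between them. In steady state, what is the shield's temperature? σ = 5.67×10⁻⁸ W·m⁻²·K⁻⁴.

In steady state the net flux on the hot side equals that on the cold side.
σ(T₁⁴−T_s⁴)/D₁ = σ(T_s⁴−T₂⁴)/D₂, with D₁ = 1/ε₁+1/ε_s−1 = 6.439, D₂ = 1/ε_s+1/ε₂−1 = 2.659.
Solve for T_s⁴: T_s⁴ = (D₂·T₁⁴ + D₁·T₂⁴)/(D₁+D₂) = 4.089×10¹⁰ K⁴.

T_s ≈ 450 K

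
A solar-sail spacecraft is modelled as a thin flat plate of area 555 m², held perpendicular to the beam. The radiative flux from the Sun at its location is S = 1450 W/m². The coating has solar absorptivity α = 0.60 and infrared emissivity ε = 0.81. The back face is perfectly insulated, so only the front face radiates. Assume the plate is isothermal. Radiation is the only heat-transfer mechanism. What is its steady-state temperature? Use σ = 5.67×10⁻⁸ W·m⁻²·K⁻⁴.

At equilibrium, absorbed power = emitted power.
Absorbing cross-section = A = 555.0 m²; emitting surface = A = 555.0 m² (ratio 1).
αS·A_cross = εσ·A_surf·T⁴  ⇒  T⁴ = αS/(ε·1σ).
T⁴ = 0.600·1450/(0.81·1·5.67×10⁻⁸) = 1.894×10¹⁰ K⁴.
T = (1.894×10¹⁰)^(1/4).

T ≈ 371 K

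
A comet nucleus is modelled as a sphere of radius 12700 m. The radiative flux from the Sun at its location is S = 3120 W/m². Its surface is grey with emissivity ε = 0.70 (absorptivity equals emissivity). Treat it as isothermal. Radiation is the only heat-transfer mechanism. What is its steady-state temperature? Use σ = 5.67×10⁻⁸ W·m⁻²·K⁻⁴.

T ≈ 342 K

At equilibrium, absorbed power = emitted power.
Absorbing cross-section = πr² = 5.067×10⁸ m²; emitting surface = 4πr² = 2.027×10⁹ m² (ratio 4).
εS·A_cross = εσ·A_surf·T⁴  ⇒  T⁴ = S/(4σ)   (ε cancels).
T⁴ = 3120/(4·5.67×10⁻⁸) = 1.376×10¹⁰ K⁴.
T = (1.376×10¹⁰)^(1/4).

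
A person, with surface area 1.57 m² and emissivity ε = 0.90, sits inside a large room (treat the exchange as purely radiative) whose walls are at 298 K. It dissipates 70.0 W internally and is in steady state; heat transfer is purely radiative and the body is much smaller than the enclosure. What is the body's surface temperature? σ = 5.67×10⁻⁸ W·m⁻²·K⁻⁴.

T ≈ 306 K

For a small grey body in a large enclosure, net radiated power = εσA(T⁴ − T_w⁴).
Steady state: P = εσA(T⁴ − T_w⁴) with A = 1.57 m².
T⁴ = P/(εσA) + T_w⁴ = 70.0/(0.90·5.67×10⁻⁸·1.570) + (298)⁴
    = 8.737×10⁸ + 7.886×10⁹ = 8.760×10⁹ K⁴.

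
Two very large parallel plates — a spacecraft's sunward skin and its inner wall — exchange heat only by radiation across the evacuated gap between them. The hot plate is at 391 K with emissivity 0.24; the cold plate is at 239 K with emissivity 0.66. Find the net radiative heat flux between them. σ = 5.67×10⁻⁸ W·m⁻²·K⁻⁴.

For two infinite grey parallel plates, q = σ(T₁⁴ − T₂⁴)/(1/ε₁ + 1/ε₂ − 1).
T₁⁴ − T₂⁴ = 2.337×10¹⁰ − 3.263×10⁹ = 2.011×10¹⁰ K⁴.
1/ε₁ + 1/ε₂ − 1 = 4.167 + 1.515 − 1 = 4.682.
q = 5.67×10⁻⁸ × 2.011×10¹⁰ / 4.682.

q ≈ 244 W/m²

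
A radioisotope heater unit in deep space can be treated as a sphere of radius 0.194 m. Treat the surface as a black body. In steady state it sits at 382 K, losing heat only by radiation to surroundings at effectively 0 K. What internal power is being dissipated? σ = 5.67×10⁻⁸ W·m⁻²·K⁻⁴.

Steady state: P = εσA T⁴.
A = 4πr² = 0.4729 m²; T⁴ = (382)⁴ = 2.129×10¹⁰ K⁴.
P = 1.0 × 5.67×10⁻⁸ × 0.4729 × 2.129×10¹⁰.

P ≈ 571 W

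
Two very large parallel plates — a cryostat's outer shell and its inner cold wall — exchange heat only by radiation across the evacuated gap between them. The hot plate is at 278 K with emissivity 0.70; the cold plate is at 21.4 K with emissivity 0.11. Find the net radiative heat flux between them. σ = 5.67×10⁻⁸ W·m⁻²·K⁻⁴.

For two infinite grey parallel plates, q = σ(T₁⁴ − T₂⁴)/(1/ε₁ + 1/ε₂ − 1).
T₁⁴ − T₂⁴ = 5.973×10⁹ − 2.097×10⁵ = 5.973×10⁹ K⁴.
1/ε₁ + 1/ε₂ − 1 = 1.429 + 9.091 − 1 = 9.519.
q = 5.67×10⁻⁸ × 5.973×10⁹ / 9.519.

q ≈ 35.6 W/m²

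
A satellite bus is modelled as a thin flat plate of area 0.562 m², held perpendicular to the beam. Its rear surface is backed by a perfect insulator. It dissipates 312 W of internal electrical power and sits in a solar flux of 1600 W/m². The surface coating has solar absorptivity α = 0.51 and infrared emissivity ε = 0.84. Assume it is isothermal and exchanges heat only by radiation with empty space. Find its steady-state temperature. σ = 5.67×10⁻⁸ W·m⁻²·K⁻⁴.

T ≈ 412 K

At steady state, absorbed solar power + internal power = radiated power.
Absorbed: α·S·A_cross = 0.51·1600·0.5620 = 458.6 W (cross-section A).
Total input = 458.6 + 312 = 770.6 W.
Radiated: εσ·A_surf·T⁴ with A_surf = A = 0.5620 m².
T⁴ = 770.6/(0.84·5.67×10⁻⁸·0.5620) = 2.879×10¹⁰ K⁴.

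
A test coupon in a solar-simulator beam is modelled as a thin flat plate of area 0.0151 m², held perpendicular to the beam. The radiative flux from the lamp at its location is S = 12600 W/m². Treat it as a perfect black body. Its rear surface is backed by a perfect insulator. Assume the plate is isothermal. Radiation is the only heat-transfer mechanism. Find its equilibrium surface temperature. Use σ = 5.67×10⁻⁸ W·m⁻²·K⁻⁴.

T ≈ 687 K

At equilibrium, absorbed power = emitted power.
Absorbing cross-section = A = 0.01510 m²; emitting surface = A = 0.01510 m² (ratio 1).
S·A_cross = εσ·A_surf·T⁴  ⇒  T⁴ = S/(1σ).
T⁴ = 1.00·12600/(1·5.67×10⁻⁸) = 2.222×10¹¹ K⁴.
T = (2.222×10¹¹)^(1/4).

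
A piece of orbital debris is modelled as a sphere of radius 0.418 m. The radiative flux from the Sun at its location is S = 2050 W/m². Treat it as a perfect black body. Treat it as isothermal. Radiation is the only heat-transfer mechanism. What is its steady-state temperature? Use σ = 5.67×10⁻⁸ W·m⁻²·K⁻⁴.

At equilibrium, absorbed power = emitted power.
Absorbing cross-section = πr² = 0.5489 m²; emitting surface = 4πr² = 2.196 m² (ratio 4).
S·A_cross = εσ·A_surf·T⁴  ⇒  T⁴ = S/(4σ).
T⁴ = 1.00·2050/(4·5.67×10⁻⁸) = 9.039×10⁹ K⁴.
T = (9.039×10⁹)^(1/4).

T ≈ 308 K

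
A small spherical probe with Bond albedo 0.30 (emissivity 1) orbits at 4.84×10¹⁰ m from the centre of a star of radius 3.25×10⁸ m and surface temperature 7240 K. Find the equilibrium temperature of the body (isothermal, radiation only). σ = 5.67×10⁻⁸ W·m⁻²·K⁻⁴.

The star's surface emits σT_*⁴; at distance d the flux is S = σT_*⁴(R_*/d)².
S = 5.67×10⁻⁸·(7240)⁴·(3.25×10⁸/4.84×10¹⁰)² = 7024 W/m².
For an isothermal sphere T⁴ = (1−a)S/(4σ) = 2.168×10¹⁰ K⁴.

T ≈ 384 K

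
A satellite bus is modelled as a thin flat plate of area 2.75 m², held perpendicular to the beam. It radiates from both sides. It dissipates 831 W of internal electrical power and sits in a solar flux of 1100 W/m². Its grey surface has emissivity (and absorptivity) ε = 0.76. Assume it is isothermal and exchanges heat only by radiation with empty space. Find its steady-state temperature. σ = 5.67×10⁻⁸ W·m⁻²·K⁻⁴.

At steady state, absorbed solar power + internal power = radiated power.
Absorbed: α·S·A_cross = 0.76·1100·2.750 = 2299 W (cross-section A).
Total input = 2299 + 831 = 3130 W.
Radiated: εσ·A_surf·T⁴ with A_surf = 2A = 5.500 m².
T⁴ = 3130/(0.76·5.67×10⁻⁸·5.500) = 1.321×10¹⁰ K⁴.

T ≈ 339 K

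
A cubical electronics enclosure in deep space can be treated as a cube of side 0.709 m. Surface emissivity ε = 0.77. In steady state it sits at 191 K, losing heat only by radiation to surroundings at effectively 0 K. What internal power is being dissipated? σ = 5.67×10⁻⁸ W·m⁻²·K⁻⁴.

Steady state: P = εσA T⁴.
A = 6L² = 3.016 m²; T⁴ = (191)⁴ = 1.331×10⁹ K⁴.
P = 0.77 × 5.67×10⁻⁸ × 3.016 × 1.331×10⁹.

P ≈ 175 W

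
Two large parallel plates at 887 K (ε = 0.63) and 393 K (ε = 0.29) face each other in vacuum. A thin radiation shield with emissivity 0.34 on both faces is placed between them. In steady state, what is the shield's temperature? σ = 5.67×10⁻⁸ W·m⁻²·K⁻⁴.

T_s ≈ 787 K

In steady state the net flux on the hot side equals that on the cold side.
σ(T₁⁴−T_s⁴)/D₁ = σ(T_s⁴−T₂⁴)/D₂, with D₁ = 1/ε₁+1/ε_s−1 = 3.528, D₂ = 1/ε_s+1/ε₂−1 = 5.389.
Solve for T_s⁴: T_s⁴ = (D₂·T₁⁴ + D₁·T₂⁴)/(D₁+D₂) = 3.835×10¹¹ K⁴.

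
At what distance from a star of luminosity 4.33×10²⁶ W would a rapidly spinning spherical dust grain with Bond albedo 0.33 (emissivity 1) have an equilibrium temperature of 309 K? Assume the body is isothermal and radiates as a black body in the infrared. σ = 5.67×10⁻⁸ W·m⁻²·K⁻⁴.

For an isothermal black-emitting sphere, (1−a)S·πr² = σ·4πr²·T⁴ ⇒ S = 4σT⁴/(1−a).
S = 4·5.67×10⁻⁸·(309)⁴/0.670 = 3086 W/m².
Flux falls as S = L/(4πd²), so d = √(L/(4πS)) = √(4.33×10²⁶/(4π·3086)).

d ≈ 1.06×10¹¹ m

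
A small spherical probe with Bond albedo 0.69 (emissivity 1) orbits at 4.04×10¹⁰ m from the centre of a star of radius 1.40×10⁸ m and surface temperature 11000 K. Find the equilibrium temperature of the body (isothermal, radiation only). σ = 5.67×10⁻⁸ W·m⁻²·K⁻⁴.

The star's surface emits σT_*⁴; at distance d the flux is S = σT_*⁴(R_*/d)².
S = 5.67×10⁻⁸·(11000)⁴·(1.40×10⁸/4.04×10¹⁰)² = 9969 W/m².
For an isothermal sphere T⁴ = (1−a)S/(4σ) = 1.363×10¹⁰ K⁴.

T ≈ 342 K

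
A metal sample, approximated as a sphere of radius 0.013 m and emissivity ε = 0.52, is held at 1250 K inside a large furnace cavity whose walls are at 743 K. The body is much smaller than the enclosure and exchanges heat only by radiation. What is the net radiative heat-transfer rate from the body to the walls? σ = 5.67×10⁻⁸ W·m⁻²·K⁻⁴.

For a small grey body in a large enclosure: P_net = εσA(T_body⁴ − T_wall⁴).
A = 4πr² = 0.002124 m²; T_body⁴ − T_wall⁴ = 2.441×10¹² − 3.048×10¹¹ = 2.137×10¹² K⁴.
|P_net| = 0.52·5.67×10⁻⁸·0.002124·2.137×10¹².

P_net ≈ 134 W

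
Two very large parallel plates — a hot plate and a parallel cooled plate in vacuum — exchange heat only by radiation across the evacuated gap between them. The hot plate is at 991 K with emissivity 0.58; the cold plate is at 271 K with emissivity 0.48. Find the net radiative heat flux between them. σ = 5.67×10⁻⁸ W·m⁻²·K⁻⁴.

q ≈ 19400 W/m²

For two infinite grey parallel plates, q = σ(T₁⁴ − T₂⁴)/(1/ε₁ + 1/ε₂ − 1).
T₁⁴ − T₂⁴ = 9.645×10¹¹ − 5.394×10⁹ = 9.591×10¹¹ K⁴.
1/ε₁ + 1/ε₂ − 1 = 1.724 + 2.083 − 1 = 2.807.
q = 5.67×10⁻⁸ × 9.591×10¹¹ / 2.807.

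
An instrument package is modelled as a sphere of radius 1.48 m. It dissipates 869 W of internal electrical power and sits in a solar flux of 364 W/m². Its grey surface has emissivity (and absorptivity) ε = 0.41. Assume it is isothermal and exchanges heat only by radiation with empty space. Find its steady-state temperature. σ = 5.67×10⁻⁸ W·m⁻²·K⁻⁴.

T ≈ 233 K

At steady state, absorbed solar power + internal power = radiated power.
Absorbed: α·S·A_cross = 0.41·364·6.881 = 1027 W (cross-section πr²).
Total input = 1027 + 869 = 1896 W.
Radiated: εσ·A_surf·T⁴ with A_surf = 4πr² = 27.53 m².
T⁴ = 1896/(0.41·5.67×10⁻⁸·27.53) = 2.963×10⁹ K⁴.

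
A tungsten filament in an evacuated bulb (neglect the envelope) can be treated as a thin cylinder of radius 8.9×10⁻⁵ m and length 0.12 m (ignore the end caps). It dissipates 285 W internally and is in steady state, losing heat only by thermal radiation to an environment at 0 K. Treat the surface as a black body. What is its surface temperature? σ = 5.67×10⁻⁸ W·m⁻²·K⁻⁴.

Steady state: internal power = radiated power, P = εσA T⁴.
Radiating area A = 2πrL = 6.710×10⁻⁵ m².
T⁴ = P/(εσA) = 285/(1.0·5.67×10⁻⁸·6.710×10⁻⁵) = 7.490×10¹³ K⁴.
T = (7.490×10¹³)^(1/4).

T ≈ 2940 K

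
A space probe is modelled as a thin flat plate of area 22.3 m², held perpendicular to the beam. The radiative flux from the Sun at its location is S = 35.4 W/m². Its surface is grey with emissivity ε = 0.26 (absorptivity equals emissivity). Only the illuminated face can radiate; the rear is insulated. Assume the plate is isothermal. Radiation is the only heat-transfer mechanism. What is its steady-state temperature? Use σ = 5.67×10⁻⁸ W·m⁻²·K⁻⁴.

T ≈ 158 K

At equilibrium, absorbed power = emitted power.
Absorbing cross-section = A = 22.30 m²; emitting surface = A = 22.30 m² (ratio 1).
εS·A_cross = εσ·A_surf·T⁴  ⇒  T⁴ = S/(1σ)   (ε cancels).
T⁴ = 35.4/(1·5.67×10⁻⁸) = 6.243×10⁸ K⁴.
T = (6.243×10⁸)^(1/4).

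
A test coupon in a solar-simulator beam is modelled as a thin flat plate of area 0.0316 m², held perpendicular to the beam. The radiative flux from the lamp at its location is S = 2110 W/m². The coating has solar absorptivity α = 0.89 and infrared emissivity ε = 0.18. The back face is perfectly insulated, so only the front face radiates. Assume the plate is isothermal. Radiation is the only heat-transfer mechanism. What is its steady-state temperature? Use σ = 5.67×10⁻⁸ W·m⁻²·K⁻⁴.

T ≈ 655 K

At equilibrium, absorbed power = emitted power.
Absorbing cross-section = A = 0.03160 m²; emitting surface = A = 0.03160 m² (ratio 1).
αS·A_cross = εσ·A_surf·T⁴  ⇒  T⁴ = αS/(ε·1σ).
T⁴ = 0.890·2110/(0.18·1·5.67×10⁻⁸) = 1.840×10¹¹ K⁴.
T = (1.840×10¹¹)^(1/4).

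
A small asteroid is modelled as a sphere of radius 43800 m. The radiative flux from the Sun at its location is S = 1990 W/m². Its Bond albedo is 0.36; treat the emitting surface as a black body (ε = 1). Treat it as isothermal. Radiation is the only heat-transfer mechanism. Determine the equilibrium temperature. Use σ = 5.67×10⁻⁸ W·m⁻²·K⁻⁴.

At equilibrium, absorbed power = emitted power.
Absorbing cross-section = πr² = 6.027×10⁹ m²; emitting surface = 4πr² = 2.411×10¹⁰ m² (ratio 4).
(1−a)S·A_cross = εσ·A_surf·T⁴  ⇒  T⁴ = (1−a)S/(4σ).
T⁴ = 0.640·1990/(4·5.67×10⁻⁸) = 5.616×10⁹ K⁴.
T = (5.616×10⁹)^(1/4).

T ≈ 274 K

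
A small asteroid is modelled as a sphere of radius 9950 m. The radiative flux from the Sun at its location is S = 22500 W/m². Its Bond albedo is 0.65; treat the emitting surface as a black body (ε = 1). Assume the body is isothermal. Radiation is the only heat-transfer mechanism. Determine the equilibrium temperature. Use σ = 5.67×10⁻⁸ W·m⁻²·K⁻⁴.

At equilibrium, absorbed power = emitted power.
Absorbing cross-section = πr² = 3.110×10⁸ m²; emitting surface = 4πr² = 1.244×10⁹ m² (ratio 4).
(1−a)S·A_cross = εσ·A_surf·T⁴  ⇒  T⁴ = (1−a)S/(4σ).
T⁴ = 0.350·22500/(4·5.67×10⁻⁸) = 3.472×10¹⁰ K⁴.
T = (3.472×10¹⁰)^(1/4).

T ≈ 432 K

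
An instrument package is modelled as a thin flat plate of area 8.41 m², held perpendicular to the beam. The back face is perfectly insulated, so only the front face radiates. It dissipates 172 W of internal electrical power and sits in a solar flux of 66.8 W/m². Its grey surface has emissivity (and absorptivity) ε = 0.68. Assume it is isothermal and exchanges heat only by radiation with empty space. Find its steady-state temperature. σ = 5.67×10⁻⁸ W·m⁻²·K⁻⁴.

At steady state, absorbed solar power + internal power = radiated power.
Absorbed: α·S·A_cross = 0.68·66.8·8.410 = 382.0 W (cross-section A).
Total input = 382.0 + 172 = 554.0 W.
Radiated: εσ·A_surf·T⁴ with A_surf = A = 8.410 m².
T⁴ = 554.0/(0.68·5.67×10⁻⁸·8.410) = 1.709×10⁹ K⁴.

T ≈ 203 K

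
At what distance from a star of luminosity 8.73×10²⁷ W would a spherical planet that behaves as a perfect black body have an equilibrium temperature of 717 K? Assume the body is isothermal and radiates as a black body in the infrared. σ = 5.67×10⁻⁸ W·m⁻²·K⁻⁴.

For an isothermal black-emitting sphere, (1−a)S·πr² = σ·4πr²·T⁴ ⇒ S = 4σT⁴/(1−a).
S = 4·5.67×10⁻⁸·(717)⁴/1.00 = 59940 W/m².
Flux falls as S = L/(4πd²), so d = √(L/(4πS)) = √(8.73×10²⁷/(4π·59940)).

d ≈ 1.08×10¹¹ m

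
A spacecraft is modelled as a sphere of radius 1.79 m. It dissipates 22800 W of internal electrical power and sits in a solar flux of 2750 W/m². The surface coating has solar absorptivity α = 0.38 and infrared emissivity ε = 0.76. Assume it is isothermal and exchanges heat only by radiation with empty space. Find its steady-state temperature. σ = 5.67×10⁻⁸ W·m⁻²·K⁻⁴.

T ≈ 372 K

At steady state, absorbed solar power + internal power = radiated power.
Absorbed: α·S·A_cross = 0.38·2750·10.07 = 10520 W (cross-section πr²).
Total input = 10520 + 22800 = 33320 W.
Radiated: εσ·A_surf·T⁴ with A_surf = 4πr² = 40.26 m².
T⁴ = 33320/(0.76·5.67×10⁻⁸·40.26) = 1.920×10¹⁰ K⁴.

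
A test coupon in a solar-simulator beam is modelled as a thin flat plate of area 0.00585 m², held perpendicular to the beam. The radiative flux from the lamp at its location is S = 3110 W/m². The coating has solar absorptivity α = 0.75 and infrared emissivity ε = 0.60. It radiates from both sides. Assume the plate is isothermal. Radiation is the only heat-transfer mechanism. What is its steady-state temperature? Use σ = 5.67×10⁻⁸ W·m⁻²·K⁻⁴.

At equilibrium, absorbed power = emitted power.
Absorbing cross-section = A = 0.005850 m²; emitting surface = 2A = 0.01170 m² (ratio 2).
αS·A_cross = εσ·A_surf·T⁴  ⇒  T⁴ = αS/(ε·2σ).
T⁴ = 0.750·3110/(0.60·2·5.67×10⁻⁸) = 3.428×10¹⁰ K⁴.
T = (3.428×10¹⁰)^(1/4).

T ≈ 430 K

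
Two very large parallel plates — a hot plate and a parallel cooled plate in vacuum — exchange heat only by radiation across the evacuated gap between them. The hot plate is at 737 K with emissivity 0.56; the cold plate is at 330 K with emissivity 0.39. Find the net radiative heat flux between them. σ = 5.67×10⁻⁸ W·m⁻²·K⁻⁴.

For two infinite grey parallel plates, q = σ(T₁⁴ − T₂⁴)/(1/ε₁ + 1/ε₂ − 1).
T₁⁴ − T₂⁴ = 2.950×10¹¹ − 1.186×10¹⁰ = 2.832×10¹¹ K⁴.
1/ε₁ + 1/ε₂ − 1 = 1.786 + 2.564 − 1 = 3.350.
q = 5.67×10⁻⁸ × 2.832×10¹¹ / 3.350.

q ≈ 4790 W/m²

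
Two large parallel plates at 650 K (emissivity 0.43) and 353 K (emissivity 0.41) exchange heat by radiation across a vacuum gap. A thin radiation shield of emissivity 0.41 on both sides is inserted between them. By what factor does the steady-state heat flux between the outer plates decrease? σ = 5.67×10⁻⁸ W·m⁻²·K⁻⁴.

Without shield: q₀ = σΔ(T⁴)/(1/ε₁+1/ε₂−1) with denominator 3.765.
With shield the two gaps are in series; the resistances add: (1/ε₁+1/ε_s−1)+(1/ε_s+1/ε₂−1) = 3.765+3.878 = 7.643.
Heat-flux ratio q₀/q = 7.643/3.765.

factor ≈ 2.03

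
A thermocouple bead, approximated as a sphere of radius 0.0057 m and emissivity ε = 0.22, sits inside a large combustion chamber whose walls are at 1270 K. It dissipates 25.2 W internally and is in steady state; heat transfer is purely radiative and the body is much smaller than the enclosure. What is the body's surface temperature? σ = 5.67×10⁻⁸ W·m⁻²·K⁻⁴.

For a small grey body in a large enclosure, net radiated power = εσA(T⁴ − T_w⁴).
Steady state: P = εσA(T⁴ − T_w⁴) with A = 4πr² = 4.083×10⁻⁴ m².
T⁴ = P/(εσA) + T_w⁴ = 25.2/(0.22·5.67×10⁻⁸·4.083×10⁻⁴) + (1270)⁴
    = 4.948×10¹² + 2.601×10¹² = 7.550×10¹² K⁴.

T ≈ 1660 K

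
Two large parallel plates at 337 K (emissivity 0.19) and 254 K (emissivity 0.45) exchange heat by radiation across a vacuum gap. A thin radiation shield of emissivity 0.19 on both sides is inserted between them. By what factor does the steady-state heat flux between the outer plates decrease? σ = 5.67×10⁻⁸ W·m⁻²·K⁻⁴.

Without shield: q₀ = σΔ(T⁴)/(1/ε₁+1/ε₂−1) with denominator 6.485.
With shield the two gaps are in series; the resistances add: (1/ε₁+1/ε_s−1)+(1/ε_s+1/ε₂−1) = 9.526+6.485 = 16.01.
Heat-flux ratio q₀/q = 16.01/6.485.

factor ≈ 2.47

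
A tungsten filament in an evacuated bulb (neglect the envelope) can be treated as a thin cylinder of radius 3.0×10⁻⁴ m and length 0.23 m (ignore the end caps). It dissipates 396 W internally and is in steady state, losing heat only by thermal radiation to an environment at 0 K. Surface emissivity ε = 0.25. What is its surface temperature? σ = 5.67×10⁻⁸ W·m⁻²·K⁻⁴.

Steady state: internal power = radiated power, P = εσA T⁴.
Radiating area A = 2πrL = 4.335×10⁻⁴ m².
T⁴ = P/(εσA) = 396/(0.25·5.67×10⁻⁸·4.335×10⁻⁴) = 6.444×10¹³ K⁴.
T = (6.444×10¹³)^(1/4).

T ≈ 2830 K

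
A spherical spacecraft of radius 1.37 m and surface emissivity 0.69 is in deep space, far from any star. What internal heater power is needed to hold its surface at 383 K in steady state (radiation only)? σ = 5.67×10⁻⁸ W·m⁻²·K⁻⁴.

P = εσ·4πr²·T⁴.
4πr² = 23.59 m²; T⁴ = 2.152×10¹⁰ K⁴.
P = 0.69·5.67×10⁻⁸·23.59·2.152×10¹⁰.

P ≈ 19900 W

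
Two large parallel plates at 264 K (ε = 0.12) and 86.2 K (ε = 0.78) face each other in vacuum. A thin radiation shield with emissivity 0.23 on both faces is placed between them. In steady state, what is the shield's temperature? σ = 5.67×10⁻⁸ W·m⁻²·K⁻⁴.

T_s ≈ 194 K

In steady state the net flux on the hot side equals that on the cold side.
σ(T₁⁴−T_s⁴)/D₁ = σ(T_s⁴−T₂⁴)/D₂, with D₁ = 1/ε₁+1/ε_s−1 = 11.68, D₂ = 1/ε_s+1/ε₂−1 = 4.630.
Solve for T_s⁴: T_s⁴ = (D₂·T₁⁴ + D₁·T₂⁴)/(D₁+D₂) = 1.418×10⁹ K⁴.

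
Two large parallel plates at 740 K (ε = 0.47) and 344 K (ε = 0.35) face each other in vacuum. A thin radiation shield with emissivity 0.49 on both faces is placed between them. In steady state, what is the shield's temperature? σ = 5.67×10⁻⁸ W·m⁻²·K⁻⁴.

In steady state the net flux on the hot side equals that on the cold side.
σ(T₁⁴−T_s⁴)/D₁ = σ(T_s⁴−T₂⁴)/D₂, with D₁ = 1/ε₁+1/ε_s−1 = 3.168, D₂ = 1/ε_s+1/ε₂−1 = 3.898.
Solve for T_s⁴: T_s⁴ = (D₂·T₁⁴ + D₁·T₂⁴)/(D₁+D₂) = 1.717×10¹¹ K⁴.

T_s ≈ 644 K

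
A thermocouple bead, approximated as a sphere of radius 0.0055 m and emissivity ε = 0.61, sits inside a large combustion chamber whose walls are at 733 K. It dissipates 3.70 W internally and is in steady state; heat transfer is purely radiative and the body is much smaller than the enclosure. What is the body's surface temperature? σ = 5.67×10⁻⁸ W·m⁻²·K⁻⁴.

T ≈ 869 K

For a small grey body in a large enclosure, net radiated power = εσA(T⁴ − T_w⁴).
Steady state: P = εσA(T⁴ − T_w⁴) with A = 4πr² = 3.801×10⁻⁴ m².
T⁴ = P/(εσA) + T_w⁴ = 3.70/(0.61·5.67×10⁻⁸·3.801×10⁻⁴) + (733)⁴
    = 2.814×10¹¹ + 2.887×10¹¹ = 5.701×10¹¹ K⁴.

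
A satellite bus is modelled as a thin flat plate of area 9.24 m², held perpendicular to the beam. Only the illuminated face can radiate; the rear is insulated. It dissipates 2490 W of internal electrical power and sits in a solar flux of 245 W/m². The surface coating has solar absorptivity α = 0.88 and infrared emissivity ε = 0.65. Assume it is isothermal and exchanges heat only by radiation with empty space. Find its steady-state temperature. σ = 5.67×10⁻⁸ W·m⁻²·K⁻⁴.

At steady state, absorbed solar power + internal power = radiated power.
Absorbed: α·S·A_cross = 0.88·245·9.240 = 1992 W (cross-section A).
Total input = 1992 + 2490 = 4482 W.
Radiated: εσ·A_surf·T⁴ with A_surf = A = 9.240 m².
T⁴ = 4482/(0.65·5.67×10⁻⁸·9.240) = 1.316×10¹⁰ K⁴.

T ≈ 339 K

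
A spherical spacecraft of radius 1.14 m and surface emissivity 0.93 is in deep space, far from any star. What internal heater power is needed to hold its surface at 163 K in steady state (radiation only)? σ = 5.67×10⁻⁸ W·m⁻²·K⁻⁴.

P ≈ 608 W

P = εσ·4πr²·T⁴.
4πr² = 16.33 m²; T⁴ = 7.059×10⁸ K⁴.
P = 0.93·5.67×10⁻⁸·16.33·7.059×10⁸.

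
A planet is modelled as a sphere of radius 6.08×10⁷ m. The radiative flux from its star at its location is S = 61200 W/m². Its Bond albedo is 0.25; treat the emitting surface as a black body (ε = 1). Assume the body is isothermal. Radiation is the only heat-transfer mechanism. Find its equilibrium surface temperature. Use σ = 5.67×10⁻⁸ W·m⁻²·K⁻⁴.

At equilibrium, absorbed power = emitted power.
Absorbing cross-section = πr² = 1.161×10¹⁶ m²; emitting surface = 4πr² = 4.645×10¹⁶ m² (ratio 4).
(1−a)S·A_cross = εσ·A_surf·T⁴  ⇒  T⁴ = (1−a)S/(4σ).
T⁴ = 0.750·61200/(4·5.67×10⁻⁸) = 2.024×10¹¹ K⁴.
T = (2.024×10¹¹)^(1/4).

T ≈ 671 K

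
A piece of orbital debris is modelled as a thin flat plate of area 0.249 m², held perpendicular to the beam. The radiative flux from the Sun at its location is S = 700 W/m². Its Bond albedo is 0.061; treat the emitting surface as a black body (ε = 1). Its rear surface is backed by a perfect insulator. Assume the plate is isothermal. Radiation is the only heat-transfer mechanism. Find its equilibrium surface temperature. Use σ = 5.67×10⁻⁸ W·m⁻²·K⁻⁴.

At equilibrium, absorbed power = emitted power.
Absorbing cross-section = A = 0.2490 m²; emitting surface = A = 0.2490 m² (ratio 1).
(1−a)S·A_cross = εσ·A_surf·T⁴  ⇒  T⁴ = (1−a)S/(1σ).
T⁴ = 0.939·700/(1·5.67×10⁻⁸) = 1.159×10¹⁰ K⁴.
T = (1.159×10¹⁰)^(1/4).

T ≈ 328 K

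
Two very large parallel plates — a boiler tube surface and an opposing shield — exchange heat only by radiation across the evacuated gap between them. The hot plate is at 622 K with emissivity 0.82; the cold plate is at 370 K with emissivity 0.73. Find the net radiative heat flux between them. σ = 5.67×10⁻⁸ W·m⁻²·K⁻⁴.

For two infinite grey parallel plates, q = σ(T₁⁴ − T₂⁴)/(1/ε₁ + 1/ε₂ − 1).
T₁⁴ − T₂⁴ = 1.497×10¹¹ − 1.874×10¹⁰ = 1.309×10¹¹ K⁴.
1/ε₁ + 1/ε₂ − 1 = 1.220 + 1.370 − 1 = 1.589.
q = 5.67×10⁻⁸ × 1.309×10¹¹ / 1.589.

q ≈ 4670 W/m²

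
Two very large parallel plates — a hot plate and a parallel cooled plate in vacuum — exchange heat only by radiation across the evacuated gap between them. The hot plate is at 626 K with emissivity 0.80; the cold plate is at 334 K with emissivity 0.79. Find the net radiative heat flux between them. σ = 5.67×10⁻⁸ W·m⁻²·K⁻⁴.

For two infinite grey parallel plates, q = σ(T₁⁴ − T₂⁴)/(1/ε₁ + 1/ε₂ − 1).
T₁⁴ − T₂⁴ = 1.536×10¹¹ − 1.244×10¹⁰ = 1.411×10¹¹ K⁴.
1/ε₁ + 1/ε₂ − 1 = 1.250 + 1.266 − 1 = 1.516.
q = 5.67×10⁻⁸ × 1.411×10¹¹ / 1.516.

q ≈ 5280 W/m²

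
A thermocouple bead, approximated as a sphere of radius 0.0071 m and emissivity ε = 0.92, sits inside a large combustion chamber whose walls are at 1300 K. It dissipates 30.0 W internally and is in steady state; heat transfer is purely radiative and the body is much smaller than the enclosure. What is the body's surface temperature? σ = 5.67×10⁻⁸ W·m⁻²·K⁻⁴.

For a small grey body in a large enclosure, net radiated power = εσA(T⁴ − T_w⁴).
Steady state: P = εσA(T⁴ − T_w⁴) with A = 4πr² = 6.335×10⁻⁴ m².
T⁴ = P/(εσA) + T_w⁴ = 30.0/(0.92·5.67×10⁻⁸·6.335×10⁻⁴) + (1300)⁴
    = 9.079×10¹¹ + 2.856×10¹² = 3.764×10¹² K⁴.

T ≈ 1390 K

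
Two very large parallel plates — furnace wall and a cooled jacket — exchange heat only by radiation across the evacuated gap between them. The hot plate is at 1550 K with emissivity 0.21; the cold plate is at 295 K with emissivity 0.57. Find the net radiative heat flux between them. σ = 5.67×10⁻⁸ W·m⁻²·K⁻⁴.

q ≈ 59300 W/m²

For two infinite grey parallel plates, q = σ(T₁⁴ − T₂⁴)/(1/ε₁ + 1/ε₂ − 1).
T₁⁴ − T₂⁴ = 5.772×10¹² − 7.573×10⁹ = 5.764×10¹² K⁴.
1/ε₁ + 1/ε₂ − 1 = 4.762 + 1.754 − 1 = 5.516.
q = 5.67×10⁻⁸ × 5.764×10¹² / 5.516.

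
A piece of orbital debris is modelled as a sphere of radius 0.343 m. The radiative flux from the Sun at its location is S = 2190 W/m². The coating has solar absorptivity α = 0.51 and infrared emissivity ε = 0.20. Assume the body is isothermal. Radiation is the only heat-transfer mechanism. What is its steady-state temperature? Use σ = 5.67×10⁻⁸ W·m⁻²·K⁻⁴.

T ≈ 396 K

At equilibrium, absorbed power = emitted power.
Absorbing cross-section = πr² = 0.3696 m²; emitting surface = 4πr² = 1.478 m² (ratio 4).
αS·A_cross = εσ·A_surf·T⁴  ⇒  T⁴ = αS/(ε·4σ).
T⁴ = 0.510·2190/(0.20·4·5.67×10⁻⁸) = 2.462×10¹⁰ K⁴.
T = (2.462×10¹⁰)^(1/4).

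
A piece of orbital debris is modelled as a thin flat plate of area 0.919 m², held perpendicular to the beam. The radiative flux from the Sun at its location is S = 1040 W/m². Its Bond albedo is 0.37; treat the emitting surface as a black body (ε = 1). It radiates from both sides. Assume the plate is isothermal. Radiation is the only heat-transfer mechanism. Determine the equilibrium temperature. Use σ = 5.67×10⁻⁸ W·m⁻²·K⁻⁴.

At equilibrium, absorbed power = emitted power.
Absorbing cross-section = A = 0.9190 m²; emitting surface = 2A = 1.838 m² (ratio 2).
(1−a)S·A_cross = εσ·A_surf·T⁴  ⇒  T⁴ = (1−a)S/(2σ).
T⁴ = 0.630·1040/(2·5.67×10⁻⁸) = 5.778×10⁹ K⁴.
T = (5.778×10⁹)^(1/4).

T ≈ 276 K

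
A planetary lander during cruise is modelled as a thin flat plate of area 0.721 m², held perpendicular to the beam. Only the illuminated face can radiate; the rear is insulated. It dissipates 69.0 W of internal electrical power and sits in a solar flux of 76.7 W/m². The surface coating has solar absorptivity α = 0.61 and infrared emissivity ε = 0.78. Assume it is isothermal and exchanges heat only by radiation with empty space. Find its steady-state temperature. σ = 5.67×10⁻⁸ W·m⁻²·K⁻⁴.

At steady state, absorbed solar power + internal power = radiated power.
Absorbed: α·S·A_cross = 0.61·76.7·0.7210 = 33.73 W (cross-section A).
Total input = 33.73 + 69.0 = 102.7 W.
Radiated: εσ·A_surf·T⁴ with A_surf = A = 0.7210 m².
T⁴ = 102.7/(0.78·5.67×10⁻⁸·0.7210) = 3.222×10⁹ K⁴.

T ≈ 238 K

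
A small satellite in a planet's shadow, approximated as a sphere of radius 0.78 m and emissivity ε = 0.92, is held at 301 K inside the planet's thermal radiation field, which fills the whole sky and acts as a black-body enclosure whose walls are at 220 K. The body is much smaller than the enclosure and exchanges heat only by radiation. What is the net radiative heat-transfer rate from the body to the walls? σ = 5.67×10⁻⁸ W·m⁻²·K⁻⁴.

P_net ≈ 2340 W

For a small grey body in a large enclosure: P_net = εσA(T_body⁴ − T_wall⁴).
A = 4πr² = 7.645 m²; T_body⁴ − T_wall⁴ = 8.209×10⁹ − 2.343×10⁹ = 5.866×10⁹ K⁴.
|P_net| = 0.92·5.67×10⁻⁸·7.645·5.866×10⁹.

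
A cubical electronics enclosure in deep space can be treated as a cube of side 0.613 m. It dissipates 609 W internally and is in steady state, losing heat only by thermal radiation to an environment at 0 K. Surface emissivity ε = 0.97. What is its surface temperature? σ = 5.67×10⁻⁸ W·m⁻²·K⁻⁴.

Steady state: internal power = radiated power, P = εσA T⁴.
Radiating area A = 6L² = 2.255 m².
T⁴ = P/(εσA) = 609/(0.97·5.67×10⁻⁸·2.255) = 4.911×10⁹ K⁴.
T = (4.911×10⁹)^(1/4).

T ≈ 265 K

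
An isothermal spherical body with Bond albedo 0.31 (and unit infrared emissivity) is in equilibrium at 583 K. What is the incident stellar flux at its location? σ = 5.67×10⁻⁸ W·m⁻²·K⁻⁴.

S ≈ 38000 W/m²

(1−a)S·πr² = σ·4πr²·T⁴ ⇒ S = 4σT⁴/(1−a).
S = 4·5.67×10⁻⁸·1.155×10¹¹/0.690.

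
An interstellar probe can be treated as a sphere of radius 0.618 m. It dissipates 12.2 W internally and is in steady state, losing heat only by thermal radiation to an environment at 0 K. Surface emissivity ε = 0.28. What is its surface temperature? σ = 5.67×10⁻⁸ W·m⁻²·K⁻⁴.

Steady state: internal power = radiated power, P = εσA T⁴.
Radiating area A = 4πr² = 4.799 m².
T⁴ = P/(εσA) = 12.2/(0.28·5.67×10⁻⁸·4.799) = 1.601×10⁸ K⁴.
T = (1.601×10⁸)^(1/4).

T ≈ 112 K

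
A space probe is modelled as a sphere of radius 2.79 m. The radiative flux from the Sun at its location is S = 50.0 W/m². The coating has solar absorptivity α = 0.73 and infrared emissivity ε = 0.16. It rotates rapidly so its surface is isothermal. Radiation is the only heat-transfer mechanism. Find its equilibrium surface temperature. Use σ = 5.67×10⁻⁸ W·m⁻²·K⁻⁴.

T ≈ 178 K

At equilibrium, absorbed power = emitted power.
Absorbing cross-section = πr² = 24.45 m²; emitting surface = 4πr² = 97.82 m² (ratio 4).
αS·A_cross = εσ·A_surf·T⁴  ⇒  T⁴ = αS/(ε·4σ).
T⁴ = 0.730·50.0/(0.16·4·5.67×10⁻⁸) = 1.006×10⁹ K⁴.
T = (1.006×10⁹)^(1/4).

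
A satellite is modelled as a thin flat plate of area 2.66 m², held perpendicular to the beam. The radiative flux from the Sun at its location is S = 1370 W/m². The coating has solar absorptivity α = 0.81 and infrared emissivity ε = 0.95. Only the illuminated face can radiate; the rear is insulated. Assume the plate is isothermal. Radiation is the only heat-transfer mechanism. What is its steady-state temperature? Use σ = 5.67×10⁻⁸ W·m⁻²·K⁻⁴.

T ≈ 379 K

At equilibrium, absorbed power = emitted power.
Absorbing cross-section = A = 2.660 m²; emitting surface = A = 2.660 m² (ratio 1).
αS·A_cross = εσ·A_surf·T⁴  ⇒  T⁴ = αS/(ε·1σ).
T⁴ = 0.810·1370/(0.95·1·5.67×10⁻⁸) = 2.060×10¹⁰ K⁴.
T = (2.060×10¹⁰)^(1/4).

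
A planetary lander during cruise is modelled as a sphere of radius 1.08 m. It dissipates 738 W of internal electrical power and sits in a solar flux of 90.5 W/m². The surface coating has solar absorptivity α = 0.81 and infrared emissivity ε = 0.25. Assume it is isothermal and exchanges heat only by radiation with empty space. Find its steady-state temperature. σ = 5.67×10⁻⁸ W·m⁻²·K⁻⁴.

At steady state, absorbed solar power + internal power = radiated power.
Absorbed: α·S·A_cross = 0.81·90.5·3.664 = 268.6 W (cross-section πr²).
Total input = 268.6 + 738 = 1007 W.
Radiated: εσ·A_surf·T⁴ with A_surf = 4πr² = 14.66 m².
T⁴ = 1007/(0.25·5.67×10⁻⁸·14.66) = 4.845×10⁹ K⁴.

T ≈ 264 K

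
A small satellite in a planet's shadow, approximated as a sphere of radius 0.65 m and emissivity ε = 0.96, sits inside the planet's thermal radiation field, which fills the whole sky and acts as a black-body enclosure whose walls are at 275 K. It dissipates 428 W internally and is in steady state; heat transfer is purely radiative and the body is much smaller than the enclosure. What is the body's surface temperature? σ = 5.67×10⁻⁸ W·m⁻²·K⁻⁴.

T ≈ 291 K

For a small grey body in a large enclosure, net radiated power = εσA(T⁴ − T_w⁴).
Steady state: P = εσA(T⁴ − T_w⁴) with A = 4πr² = 5.309 m².
T⁴ = P/(εσA) + T_w⁴ = 428/(0.96·5.67×10⁻⁸·5.309) + (275)⁴
    = 1.481×10⁹ + 5.719×10⁹ = 7.200×10⁹ K⁴.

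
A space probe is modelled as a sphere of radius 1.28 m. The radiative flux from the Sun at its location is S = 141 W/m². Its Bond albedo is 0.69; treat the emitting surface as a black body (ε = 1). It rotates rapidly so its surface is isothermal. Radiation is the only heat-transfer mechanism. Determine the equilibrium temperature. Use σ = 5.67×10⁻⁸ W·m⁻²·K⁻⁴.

T ≈ 118 K

At equilibrium, absorbed power = emitted power.
Absorbing cross-section = πr² = 5.147 m²; emitting surface = 4πr² = 20.59 m² (ratio 4).
(1−a)S·A_cross = εσ·A_surf·T⁴  ⇒  T⁴ = (1−a)S/(4σ).
T⁴ = 0.310·141/(4·5.67×10⁻⁸) = 1.927×10⁸ K⁴.
T = (1.927×10⁸)^(1/4).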